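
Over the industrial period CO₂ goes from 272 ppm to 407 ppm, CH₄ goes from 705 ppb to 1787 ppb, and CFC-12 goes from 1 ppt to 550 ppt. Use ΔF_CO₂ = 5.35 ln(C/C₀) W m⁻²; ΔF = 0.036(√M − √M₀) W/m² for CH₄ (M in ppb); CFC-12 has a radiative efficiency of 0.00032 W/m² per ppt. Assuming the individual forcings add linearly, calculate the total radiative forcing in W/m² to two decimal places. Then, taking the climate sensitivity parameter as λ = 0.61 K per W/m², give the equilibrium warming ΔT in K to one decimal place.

CO₂: 5.35 × ln(407/272) = 5.35 × ln(1.49632) = 5.35 × 0.40301 = 2.1561 W/m².
CH₄: 0.036 × (√1787 − √705) = 0.036 × (42.2729 − 26.5518) = 0.036 × 15.7211 = 0.5660 W/m².
CFC-12: ΔF = 0.00032 × (550 − 1) = 0.00032 × 549 = 0.1757 W/m².
Total ΔF = 2.1561 + 0.5660 + 0.1757 = 2.8978 W/m².
ΔT = λ ΔF = 0.61 × 2.90 = 1.7690 K.

ΔF = 2.90 W/m²; ΔT = 1.8 K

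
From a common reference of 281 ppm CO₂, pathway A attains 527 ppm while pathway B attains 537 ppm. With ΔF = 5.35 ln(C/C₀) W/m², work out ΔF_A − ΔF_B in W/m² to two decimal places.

ΔF_A − ΔF_B = -0.10 W/m²

ΔF_A = 5.35 ln(527/281) = 5.35 × 0.62885 = 3.3643 W/m².
ΔF_B = 5.35 ln(537/281) = 5.35 × 0.64764 = 3.4649 W/m².
Difference: 3.3643 − 3.4649 = -0.1006 W/m².
(Equivalently, ΔF_A − ΔF_B = 5.35 ln(527/537) = 5.35 × -0.01880 = -0.1006 W/m².)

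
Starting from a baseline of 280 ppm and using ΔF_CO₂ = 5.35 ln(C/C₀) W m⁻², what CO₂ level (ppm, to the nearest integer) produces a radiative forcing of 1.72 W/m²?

C ≈ 386 ppm

Set 5.35 ln(C/280) = 1.72, so ln(C/280) = 1.72/5.35 = 0.32150.
Then C/280 = e^0.32150 = 1.37920, giving C = 280 × 1.37920 = 386.18 ppm.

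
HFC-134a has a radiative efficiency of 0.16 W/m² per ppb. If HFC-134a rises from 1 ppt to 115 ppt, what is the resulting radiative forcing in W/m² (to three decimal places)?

ΔF = 0.018 W/m²

HFC-134a: Δ = 115 − 1 = 114 ppt = 0.114 ppb; ΔF = 0.16 × 0.114 = 0.0182 W/m².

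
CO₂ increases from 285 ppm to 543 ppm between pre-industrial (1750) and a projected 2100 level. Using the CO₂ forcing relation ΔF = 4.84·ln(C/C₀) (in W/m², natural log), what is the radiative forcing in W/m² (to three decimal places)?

ΔF = 3.120 W/m²

CO₂: 4.84 × ln(543/285) = 4.84 × ln(1.90526) = 4.84 × 0.64462 = 3.1200 W/m².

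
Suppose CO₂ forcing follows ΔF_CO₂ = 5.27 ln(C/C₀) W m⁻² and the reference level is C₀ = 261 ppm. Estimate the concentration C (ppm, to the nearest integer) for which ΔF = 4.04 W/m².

C ≈ 562 ppm

Set 5.27 ln(C/261) = 4.04, so ln(C/261) = 4.04/5.27 = 0.76660.
Then C/261 = e^0.76660 = 2.15244, giving C = 261 × 2.15244 = 561.79 ppm.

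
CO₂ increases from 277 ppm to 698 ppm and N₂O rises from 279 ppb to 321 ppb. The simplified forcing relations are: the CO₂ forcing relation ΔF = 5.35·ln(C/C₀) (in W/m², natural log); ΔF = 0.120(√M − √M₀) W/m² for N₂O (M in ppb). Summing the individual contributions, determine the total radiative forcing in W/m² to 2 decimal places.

CO₂: 5.35 × ln(698/277) = 5.35 × ln(2.51986) = 5.35 × 0.92420 = 4.9445 W/m².
N₂O: 0.120 × (√321 − √279) = 0.120 × (17.9165 − 16.7033) = 0.120 × 1.2132 = 0.1456 W/m².
Total ΔF = 4.9445 + 0.1456 = 5.0901 W/m².

ΔF = 5.09 W/m²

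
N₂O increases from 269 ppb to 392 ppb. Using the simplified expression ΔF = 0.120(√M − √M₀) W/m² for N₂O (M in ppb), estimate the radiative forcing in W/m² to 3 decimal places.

N₂O: 0.120 × (√392 − √269) = 0.120 × (19.7990 − 16.4012) = 0.120 × 3.3978 = 0.4077 W/m².

ΔF = 0.408 W/m²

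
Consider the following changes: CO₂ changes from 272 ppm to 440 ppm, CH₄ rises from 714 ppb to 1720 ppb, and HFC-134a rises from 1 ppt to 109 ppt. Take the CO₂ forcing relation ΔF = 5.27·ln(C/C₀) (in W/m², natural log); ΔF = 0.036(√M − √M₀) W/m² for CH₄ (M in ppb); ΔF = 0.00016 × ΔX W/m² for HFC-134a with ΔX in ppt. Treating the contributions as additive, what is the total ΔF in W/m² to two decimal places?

ΔF = 3.08 W/m²

CO₂: 5.27 × ln(440/272) = 5.27 × ln(1.61765) = 5.27 × 0.48097 = 2.5347 W/m².
CH₄: 0.036 × (√1720 − √714) = 0.036 × (41.4729 − 26.7208) = 0.036 × 14.7521 = 0.5311 W/m².
HFC-134a: ΔF = 0.00016 × (109 − 1) = 0.00016 × 108 = 0.0173 W/m².
Total ΔF = 2.5347 + 0.5311 + 0.0173 = 3.0831 W/m².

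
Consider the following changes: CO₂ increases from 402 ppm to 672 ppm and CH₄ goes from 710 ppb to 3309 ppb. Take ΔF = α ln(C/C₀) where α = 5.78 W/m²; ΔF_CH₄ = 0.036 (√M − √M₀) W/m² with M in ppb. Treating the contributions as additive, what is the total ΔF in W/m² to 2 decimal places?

ΔF = 4.08 W/m²

CO₂: 5.78 × ln(672/402) = 5.78 × ln(1.67164) = 5.78 × 0.51381 = 2.9698 W/m².
CH₄: 0.036 × (√3309 − √710) = 0.036 × (57.5239 − 26.6458) = 0.036 × 30.8781 = 1.1116 W/m².
Total ΔF = 2.9698 + 1.1116 = 4.0814 W/m².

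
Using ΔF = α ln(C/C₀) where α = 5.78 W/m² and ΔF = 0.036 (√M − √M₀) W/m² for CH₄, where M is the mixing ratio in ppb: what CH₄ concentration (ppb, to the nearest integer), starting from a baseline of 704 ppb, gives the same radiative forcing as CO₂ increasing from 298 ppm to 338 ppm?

M ≈ 2186 ppb

CO₂ forcing: 5.78 × ln(338/298) = 5.78 × 0.125952 = 0.72800 W/m².
Set 0.036(√M − √704) = 0.72800: √M = 0.72800/0.036 + √704 = 20.2222 + 26.5330 = 46.7552.
M = (46.7552)² = 2186.05 ppb.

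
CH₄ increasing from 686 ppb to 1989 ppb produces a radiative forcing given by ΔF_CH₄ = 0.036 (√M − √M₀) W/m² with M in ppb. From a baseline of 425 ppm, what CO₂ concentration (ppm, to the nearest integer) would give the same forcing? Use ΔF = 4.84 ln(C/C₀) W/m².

C ≈ 487 ppm

CH₄ forcing: 0.036 × (√1989 − √686) = 0.036 × (44.5982 − 26.1916) = 0.036 × 18.4066 = 0.66264 W/m².
Set 4.84 ln(C/425) = 0.66264: ln(C/425) = 0.66264/4.84 = 0.13691, so C = 425 × e^0.13691 = 425 × 1.14672 = 487.36 ppm.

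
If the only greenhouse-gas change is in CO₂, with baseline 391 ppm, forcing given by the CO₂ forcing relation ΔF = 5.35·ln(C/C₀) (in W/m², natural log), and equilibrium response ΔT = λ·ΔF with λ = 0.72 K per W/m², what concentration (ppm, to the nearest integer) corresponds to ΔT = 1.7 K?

Required forcing: ΔF = ΔT/λ = 1.7/0.72 = 2.3611 W/m².
Then ln(C/391) = ΔF/5.35 = 2.3611/5.35 = 0.44133.
So C = 391 × e^0.44133 = 391 × 1.55477 = 607.92 ppm.

C ≈ 608 ppm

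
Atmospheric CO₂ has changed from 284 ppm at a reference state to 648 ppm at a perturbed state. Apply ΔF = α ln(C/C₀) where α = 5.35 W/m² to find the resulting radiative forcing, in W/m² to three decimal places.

ΔF = 4.413 W/m²

CO₂ absorption bands are partially saturated, so forcing scales with the logarithm of the concentration ratio.
CO₂: 5.35 × ln(648/284) = 5.35 × ln(2.28169) = 5.35 × 0.82492 = 4.4133 W/m².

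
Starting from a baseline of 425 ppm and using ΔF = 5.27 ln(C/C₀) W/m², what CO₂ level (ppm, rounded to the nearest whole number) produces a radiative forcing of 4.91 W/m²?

C ≈ 1079 ppm

Set 5.27 ln(C/425) = 4.91, so ln(C/425) = 4.91/5.27 = 0.93169.
Then C/425 = e^0.93169 = 2.53880, giving C = 425 × 2.53880 = 1078.99 ppm.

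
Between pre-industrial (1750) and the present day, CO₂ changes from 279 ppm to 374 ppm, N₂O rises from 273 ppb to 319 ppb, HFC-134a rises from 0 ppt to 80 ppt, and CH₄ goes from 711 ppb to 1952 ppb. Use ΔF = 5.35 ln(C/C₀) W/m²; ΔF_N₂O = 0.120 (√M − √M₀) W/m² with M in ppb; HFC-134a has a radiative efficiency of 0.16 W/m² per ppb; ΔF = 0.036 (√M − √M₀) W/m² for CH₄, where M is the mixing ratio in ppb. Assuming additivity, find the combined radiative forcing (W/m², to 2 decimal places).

ΔF = 2.37 W/m²

CO₂: 5.35 × ln(374/279) = 5.35 × ln(1.34050) = 5.35 × 0.29304 = 1.5678 W/m².
N₂O: 0.120 × (√319 − √273) = 0.120 × (17.8606 − 16.5227) = 0.120 × 1.3379 = 0.1605 W/m².
HFC-134a: Δ = 80 − 0 = 80 ppt = 0.080 ppb; ΔF = 0.16 × 0.080 = 0.0128 W/m².
CH₄: 0.036 × (√1952 − √711) = 0.036 × (44.1814 − 26.6646) = 0.036 × 17.5168 = 0.6306 W/m².
Total ΔF = 1.5678 + 0.1605 + 0.0128 + 0.6306 = 2.3717 W/m².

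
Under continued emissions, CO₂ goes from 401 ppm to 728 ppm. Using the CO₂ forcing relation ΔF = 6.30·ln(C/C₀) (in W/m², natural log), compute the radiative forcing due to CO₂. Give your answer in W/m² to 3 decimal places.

ΔF = 3.757 W/m²

CO₂: 6.30 × ln(728/401) = 6.30 × ln(1.81546) = 6.30 × 0.59634 = 3.7569 W/m².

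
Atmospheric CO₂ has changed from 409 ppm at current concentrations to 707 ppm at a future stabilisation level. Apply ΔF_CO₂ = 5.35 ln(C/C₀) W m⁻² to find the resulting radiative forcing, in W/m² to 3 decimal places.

ΔF = 2.928 W/m²

CO₂: 5.35 × ln(707/409) = 5.35 × ln(1.72861) = 5.35 × 0.54732 = 2.9282 W/m².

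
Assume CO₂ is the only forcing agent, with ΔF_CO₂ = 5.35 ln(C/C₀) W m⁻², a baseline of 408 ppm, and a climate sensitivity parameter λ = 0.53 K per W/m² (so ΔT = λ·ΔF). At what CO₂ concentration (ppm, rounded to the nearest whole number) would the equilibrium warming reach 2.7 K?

Required forcing: ΔF = ΔT/λ = 2.7/0.53 = 5.0943 W/m².
Then ln(C/408) = ΔF/5.35 = 5.0943/5.35 = 0.95221.
So C = 408 × e^0.95221 = 408 × 2.59143 = 1057.30 ppm.

C ≈ 1057 ppm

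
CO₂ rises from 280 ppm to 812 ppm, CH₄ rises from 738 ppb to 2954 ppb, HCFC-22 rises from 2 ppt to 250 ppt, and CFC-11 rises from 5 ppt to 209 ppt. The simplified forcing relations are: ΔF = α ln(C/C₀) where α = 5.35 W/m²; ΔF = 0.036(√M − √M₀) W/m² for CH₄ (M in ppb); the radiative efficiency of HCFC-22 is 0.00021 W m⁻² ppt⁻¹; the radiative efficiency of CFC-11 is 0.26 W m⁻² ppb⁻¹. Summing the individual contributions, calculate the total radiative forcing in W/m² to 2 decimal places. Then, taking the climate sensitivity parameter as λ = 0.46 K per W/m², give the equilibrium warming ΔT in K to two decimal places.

ΔF = 6.78 W/m²; ΔT = 3.12 K

CO₂: 5.35 × ln(812/280) = 5.35 × ln(2.90000) = 5.35 × 1.06471 = 5.6962 W/m².
CH₄: 0.036 × (√2954 − √738) = 0.036 × (54.3507 − 27.1662) = 0.036 × 27.1845 = 0.9786 W/m².
HCFC-22: ΔF = 0.00021 × (250 − 2) = 0.00021 × 248 = 0.0521 W/m².
CFC-11: Δ = 209 − 5 = 204 ppt = 0.204 ppb; ΔF = 0.26 × 0.204 = 0.0530 W/m².
Total ΔF = 5.6962 + 0.9786 + 0.0521 + 0.0530 = 6.7799 W/m².
ΔT = λ ΔF = 0.46 × 6.78 = 3.1188 K.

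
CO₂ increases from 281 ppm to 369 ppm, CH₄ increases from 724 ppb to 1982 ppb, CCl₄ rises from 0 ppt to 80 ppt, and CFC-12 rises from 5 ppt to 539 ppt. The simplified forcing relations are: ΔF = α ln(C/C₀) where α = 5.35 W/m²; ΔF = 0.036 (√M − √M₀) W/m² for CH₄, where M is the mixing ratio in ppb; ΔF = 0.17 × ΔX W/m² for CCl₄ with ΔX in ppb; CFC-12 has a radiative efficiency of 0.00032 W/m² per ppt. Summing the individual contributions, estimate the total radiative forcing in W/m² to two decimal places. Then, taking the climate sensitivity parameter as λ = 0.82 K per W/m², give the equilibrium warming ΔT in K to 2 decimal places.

ΔF = 2.28 W/m²; ΔT = 1.87 K

CO₂: 5.35 × ln(369/281) = 5.35 × ln(1.31317) = 5.35 × 0.27244 = 1.4576 W/m².
CH₄: 0.036 × (√1982 − √724) = 0.036 × (44.5197 − 26.9072) = 0.036 × 17.6125 = 0.6341 W/m².
CCl₄: Δ = 80 − 0 = 80 ppt = 0.080 ppb; ΔF = 0.17 × 0.080 = 0.0136 W/m².
CFC-12: ΔF = 0.00032 × (539 − 5) = 0.00032 × 534 = 0.1709 W/m².
Total ΔF = 1.4576 + 0.6341 + 0.0136 + 0.1709 = 2.2762 W/m².
ΔT = λ ΔF = 0.82 × 2.28 = 1.8696 K.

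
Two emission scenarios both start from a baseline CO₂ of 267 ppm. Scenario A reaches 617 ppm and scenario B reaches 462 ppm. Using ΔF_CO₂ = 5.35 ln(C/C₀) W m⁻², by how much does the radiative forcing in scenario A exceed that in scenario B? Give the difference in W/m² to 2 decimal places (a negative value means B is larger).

ΔF_A = 5.35 ln(617/267) = 5.35 × 0.83762 = 4.4813 W/m².
ΔF_B = 5.35 ln(462/267) = 5.35 × 0.54832 = 2.9335 W/m².
Difference: 4.4813 − 2.9335 = 1.5478 W/m².

ΔF_A − ΔF_B = 1.55 W/m²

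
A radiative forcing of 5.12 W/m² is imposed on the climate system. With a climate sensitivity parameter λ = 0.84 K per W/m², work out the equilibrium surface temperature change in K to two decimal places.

ΔT = 4.30 K

ΔT = λ ΔF = 0.84 × 5.12 = 4.3008 K.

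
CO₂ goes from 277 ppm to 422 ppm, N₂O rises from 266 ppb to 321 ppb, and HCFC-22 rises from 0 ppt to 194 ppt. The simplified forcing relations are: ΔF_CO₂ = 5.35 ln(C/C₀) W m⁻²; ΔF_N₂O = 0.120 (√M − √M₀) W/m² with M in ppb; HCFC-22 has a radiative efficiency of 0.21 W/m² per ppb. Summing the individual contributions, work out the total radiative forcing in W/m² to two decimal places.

CO₂: 5.35 × ln(422/277) = 5.35 × ln(1.52347) = 5.35 × 0.42099 = 2.2523 W/m².
N₂O: 0.120 × (√321 − √266) = 0.120 × (17.9165 − 16.3095) = 0.120 × 1.6070 = 0.1928 W/m².
HCFC-22: Δ = 194 − 0 = 194 ppt = 0.194 ppb; ΔF = 0.21 × 0.194 = 0.0407 W/m².
Total ΔF = 2.2523 + 0.1928 + 0.0407 = 2.4858 W/m².

ΔF = 2.49 W/m²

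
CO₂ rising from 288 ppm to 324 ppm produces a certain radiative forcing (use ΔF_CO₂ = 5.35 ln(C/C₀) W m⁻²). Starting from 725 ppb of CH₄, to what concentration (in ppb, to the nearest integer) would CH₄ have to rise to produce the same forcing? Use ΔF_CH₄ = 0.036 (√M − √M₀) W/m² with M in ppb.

M ≈ 1974 ppb

CO₂ forcing: 5.35 × ln(324/288) = 5.35 × 0.117783 = 0.63014 W/m².
Set 0.036(√M − √725) = 0.63014: √M = 0.63014/0.036 + √725 = 17.5039 + 26.9258 = 44.4297.
M = (44.4297)² = 1974.00 ppb.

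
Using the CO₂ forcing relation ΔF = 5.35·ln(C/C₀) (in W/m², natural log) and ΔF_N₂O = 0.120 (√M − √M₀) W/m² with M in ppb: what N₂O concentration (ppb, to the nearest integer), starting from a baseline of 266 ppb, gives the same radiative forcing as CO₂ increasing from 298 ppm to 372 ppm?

M ≈ 686 ppb

CO₂ forcing: 5.35 × ln(372/298) = 5.35 × 0.221800 = 1.18663 W/m².
Set 0.120(√M − √266) = 1.18663: √M = 1.18663/0.120 + √266 = 9.8886 + 16.3095 = 26.1981.
M = (26.1981)² = 686.34 ppb.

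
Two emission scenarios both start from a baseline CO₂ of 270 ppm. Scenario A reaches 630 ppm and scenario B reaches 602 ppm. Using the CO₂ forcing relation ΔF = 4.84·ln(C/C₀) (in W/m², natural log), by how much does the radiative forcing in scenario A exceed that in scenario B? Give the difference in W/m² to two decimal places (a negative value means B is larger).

ΔF_A − ΔF_B = 0.22 W/m²

ΔF_A = 4.84 ln(630/270) = 4.84 × 0.84730 = 4.1009 W/m².
ΔF_B = 4.84 ln(602/270) = 4.84 × 0.80184 = 3.8809 W/m².
Difference: 4.1009 − 3.8809 = 0.2200 W/m².
(Equivalently, ΔF_A − ΔF_B = 4.84 ln(630/602) = 4.84 × 0.04546 = 0.2200 W/m².)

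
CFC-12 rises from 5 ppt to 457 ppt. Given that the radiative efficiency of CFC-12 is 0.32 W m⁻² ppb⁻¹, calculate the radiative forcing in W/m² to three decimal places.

CFC-12: Δ = 457 − 5 = 452 ppt = 0.452 ppb; ΔF = 0.32 × 0.452 = 0.1446 W/m².

ΔF = 0.145 W/m²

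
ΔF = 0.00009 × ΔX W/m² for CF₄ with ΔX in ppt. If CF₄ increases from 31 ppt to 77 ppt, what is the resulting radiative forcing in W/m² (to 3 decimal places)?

ΔF = 0.004 W/m²

CF₄: ΔF = 0.00009 × (77 − 31) = 0.00009 × 46 = 0.0041 W/m².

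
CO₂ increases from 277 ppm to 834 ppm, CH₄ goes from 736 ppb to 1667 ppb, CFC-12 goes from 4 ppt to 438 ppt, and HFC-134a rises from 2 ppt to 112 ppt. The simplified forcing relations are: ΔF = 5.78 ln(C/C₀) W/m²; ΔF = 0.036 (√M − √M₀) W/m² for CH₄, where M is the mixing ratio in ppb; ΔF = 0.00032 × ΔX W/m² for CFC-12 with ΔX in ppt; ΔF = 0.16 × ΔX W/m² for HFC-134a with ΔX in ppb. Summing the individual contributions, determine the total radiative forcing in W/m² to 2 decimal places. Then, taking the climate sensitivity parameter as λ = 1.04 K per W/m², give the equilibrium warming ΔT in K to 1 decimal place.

ΔF = 7.02 W/m²; ΔT = 7.3 K

CO₂: 5.78 × ln(834/277) = 5.78 × ln(3.01083) = 5.78 × 1.10222 = 6.3708 W/m².
CH₄: 0.036 × (√1667 − √736) = 0.036 × (40.8289 − 27.1293) = 0.036 × 13.6996 = 0.4932 W/m².
CFC-12: ΔF = 0.00032 × (438 − 4) = 0.00032 × 434 = 0.1389 W/m².
HFC-134a: Δ = 112 − 2 = 110 ppt = 0.110 ppb; ΔF = 0.16 × 0.110 = 0.0176 W/m².
Total ΔF = 6.3708 + 0.4932 + 0.1389 + 0.0176 = 7.0205 W/m².
ΔT = λ ΔF = 1.04 × 7.02 = 7.3008 K.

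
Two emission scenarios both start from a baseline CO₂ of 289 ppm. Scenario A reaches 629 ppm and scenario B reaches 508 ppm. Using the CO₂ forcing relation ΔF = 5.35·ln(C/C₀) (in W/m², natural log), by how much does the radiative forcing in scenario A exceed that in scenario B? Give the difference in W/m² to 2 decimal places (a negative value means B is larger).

ΔF_A − ΔF_B = 1.14 W/m²

ΔF_A = 5.35 ln(629/289) = 5.35 × 0.77770 = 4.1607 W/m².
ΔF_B = 5.35 ln(508/289) = 5.35 × 0.56405 = 3.0177 W/m².
Difference: 4.1607 − 3.0177 = 1.1430 W/m².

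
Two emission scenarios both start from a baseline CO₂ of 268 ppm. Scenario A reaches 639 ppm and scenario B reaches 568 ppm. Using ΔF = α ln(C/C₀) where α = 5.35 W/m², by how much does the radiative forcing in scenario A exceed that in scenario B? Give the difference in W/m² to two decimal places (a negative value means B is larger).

ΔF_A = 5.35 ln(639/268) = 5.35 × 0.86892 = 4.6487 W/m².
ΔF_B = 5.35 ln(568/268) = 5.35 × 0.75113 = 4.0185 W/m².
Difference: 4.6487 − 4.0185 = 0.6302 W/m².

ΔF_A − ΔF_B = 0.63 W/m²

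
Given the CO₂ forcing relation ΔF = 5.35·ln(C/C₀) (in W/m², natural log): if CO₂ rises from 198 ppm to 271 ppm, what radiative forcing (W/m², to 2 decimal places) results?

ΔF = 1.68 W/m²

CO₂: 5.35 × ln(271/198) = 5.35 × ln(1.36869) = 5.35 × 0.31385 = 1.6791 W/m².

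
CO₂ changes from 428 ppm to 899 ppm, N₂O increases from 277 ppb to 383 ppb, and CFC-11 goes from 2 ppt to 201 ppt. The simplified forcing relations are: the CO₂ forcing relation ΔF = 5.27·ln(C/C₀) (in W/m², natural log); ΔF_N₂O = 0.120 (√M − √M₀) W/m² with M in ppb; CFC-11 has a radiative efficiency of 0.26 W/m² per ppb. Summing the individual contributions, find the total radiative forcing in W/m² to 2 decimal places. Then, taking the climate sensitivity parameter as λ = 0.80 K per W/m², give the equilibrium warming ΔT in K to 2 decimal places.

ΔF = 4.31 W/m²; ΔT = 3.45 K

CO₂: 5.27 × ln(899/428) = 5.27 × ln(2.10047) = 5.27 × 0.74216 = 3.9112 W/m².
N₂O: 0.120 × (√383 − √277) = 0.120 × (19.5704 − 16.6433) = 0.120 × 2.9271 = 0.3513 W/m².
CFC-11: Δ = 201 − 2 = 199 ppt = 0.199 ppb; ΔF = 0.26 × 0.199 = 0.0517 W/m².
Total ΔF = 3.9112 + 0.3513 + 0.0517 = 4.3142 W/m².
ΔT = λ ΔF = 0.80 × 4.31 = 3.4480 K.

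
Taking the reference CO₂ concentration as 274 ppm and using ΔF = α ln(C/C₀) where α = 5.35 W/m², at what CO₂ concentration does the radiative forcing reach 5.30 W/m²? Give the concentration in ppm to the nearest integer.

C ≈ 738 ppm

Set 5.35 ln(C/274) = 5.30, so ln(C/274) = 5.30/5.35 = 0.99065.
Then C/274 = e^0.99065 = 2.69298, giving C = 274 × 2.69298 = 737.88 ppm.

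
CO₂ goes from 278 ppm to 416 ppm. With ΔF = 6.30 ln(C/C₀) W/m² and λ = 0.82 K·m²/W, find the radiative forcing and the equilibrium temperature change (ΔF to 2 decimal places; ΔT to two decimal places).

CO₂: 6.30 × ln(416/278) = 6.30 × ln(1.49640) = 6.30 × 0.40306 = 2.5393 W/m².
ΔT = λ ΔF = 0.82 × 2.54 = 2.0828 K.

ΔF = 2.54 W/m²; ΔT = 2.08 K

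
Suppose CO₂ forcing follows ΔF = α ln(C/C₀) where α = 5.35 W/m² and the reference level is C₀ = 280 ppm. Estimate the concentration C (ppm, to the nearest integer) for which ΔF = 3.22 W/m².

Set 5.35 ln(C/280) = 3.22, so ln(C/280) = 3.22/5.35 = 0.60187.
Then C/280 = e^0.60187 = 1.82553, giving C = 280 × 1.82553 = 511.15 ppm.

C ≈ 511 ppm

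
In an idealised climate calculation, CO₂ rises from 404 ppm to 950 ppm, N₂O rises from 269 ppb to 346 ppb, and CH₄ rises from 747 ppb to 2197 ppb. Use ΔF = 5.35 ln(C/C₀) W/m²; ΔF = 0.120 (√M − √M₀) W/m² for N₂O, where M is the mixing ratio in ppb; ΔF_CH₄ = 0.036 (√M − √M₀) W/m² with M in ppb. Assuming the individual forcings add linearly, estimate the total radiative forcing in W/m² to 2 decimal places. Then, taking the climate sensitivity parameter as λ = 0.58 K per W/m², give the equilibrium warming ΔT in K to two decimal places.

CO₂: 5.35 × ln(950/404) = 5.35 × ln(2.35149) = 5.35 × 0.85505 = 4.5745 W/m².
N₂O: 0.120 × (√346 − √269) = 0.120 × (18.6011 − 16.4012) = 0.120 × 2.1999 = 0.2640 W/m².
CH₄: 0.036 × (√2197 − √747) = 0.036 × (46.8722 − 27.3313) = 0.036 × 19.5409 = 0.7035 W/m².
Total ΔF = 4.5745 + 0.2640 + 0.7035 = 5.5420 W/m².
ΔT = λ ΔF = 0.58 × 5.54 = 3.2132 K.

ΔF = 5.54 W/m²; ΔT = 3.21 K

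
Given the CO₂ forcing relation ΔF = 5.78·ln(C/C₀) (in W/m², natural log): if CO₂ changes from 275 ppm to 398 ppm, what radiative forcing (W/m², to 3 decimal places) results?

ΔF = 2.137 W/m²

CO₂: 5.78 × ln(398/275) = 5.78 × ln(1.44727) = 5.78 × 0.36968 = 2.1368 W/m².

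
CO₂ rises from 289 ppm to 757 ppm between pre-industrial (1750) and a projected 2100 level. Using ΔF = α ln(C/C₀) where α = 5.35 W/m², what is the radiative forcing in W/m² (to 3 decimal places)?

CO₂: 5.35 × ln(757/289) = 5.35 × ln(2.61938) = 5.35 × 0.96294 = 5.1517 W/m².

ΔF = 5.152 W/m²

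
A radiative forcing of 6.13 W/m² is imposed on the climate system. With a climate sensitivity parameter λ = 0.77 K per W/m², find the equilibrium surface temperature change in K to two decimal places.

ΔT = 4.72 K

ΔT = λ ΔF = 0.77 × 6.13 = 4.7201 K.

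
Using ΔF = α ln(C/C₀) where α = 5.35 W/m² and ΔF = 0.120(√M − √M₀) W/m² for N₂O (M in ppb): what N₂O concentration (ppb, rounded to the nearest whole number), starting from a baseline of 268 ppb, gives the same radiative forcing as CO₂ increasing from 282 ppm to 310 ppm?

M ≈ 424 ppb

CO₂ forcing: 5.35 × ln(310/282) = 5.35 × 0.094665 = 0.50646 W/m².
Set 0.120(√M − √268) = 0.50646: √M = 0.50646/0.120 + √268 = 4.2205 + 16.3707 = 20.5912.
M = (20.5912)² = 424.00 ppb.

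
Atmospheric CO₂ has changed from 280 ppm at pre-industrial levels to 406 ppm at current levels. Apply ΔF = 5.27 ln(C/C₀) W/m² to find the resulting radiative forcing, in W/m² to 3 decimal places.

ΔF = 1.958 W/m²

CO₂ absorption bands are partially saturated, so forcing scales with the logarithm of the concentration ratio.
CO₂: 5.27 × ln(406/280) = 5.27 × ln(1.45000) = 5.27 × 0.37156 = 1.9581 W/m².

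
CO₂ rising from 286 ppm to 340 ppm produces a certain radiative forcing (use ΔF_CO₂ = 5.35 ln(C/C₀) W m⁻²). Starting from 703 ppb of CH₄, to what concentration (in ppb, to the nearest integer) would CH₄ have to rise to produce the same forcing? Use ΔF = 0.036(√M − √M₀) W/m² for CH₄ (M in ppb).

CO₂ forcing: 5.35 × ln(340/286) = 5.35 × 0.172954 = 0.92530 W/m².
Set 0.036(√M − √703) = 0.92530: √M = 0.92530/0.036 + √703 = 25.7028 + 26.5141 = 52.2169.
M = (52.2169)² = 2726.60 ppb.

M ≈ 2727 ppb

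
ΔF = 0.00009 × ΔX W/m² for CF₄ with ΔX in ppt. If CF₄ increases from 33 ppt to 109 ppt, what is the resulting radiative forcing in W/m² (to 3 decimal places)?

CF₄: ΔF = 0.00009 × (109 − 33) = 0.00009 × 76 = 0.0068 W/m².

ΔF = 0.007 W/m²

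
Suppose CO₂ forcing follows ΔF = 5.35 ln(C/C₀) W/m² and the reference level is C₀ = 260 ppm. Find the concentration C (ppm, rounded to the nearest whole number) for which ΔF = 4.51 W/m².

Set 5.35 ln(C/260) = 4.51, so ln(C/260) = 4.51/5.35 = 0.84299.
Then C/260 = e^0.84299 = 2.32330, giving C = 260 × 2.32330 = 604.06 ppm.

C ≈ 604 ppm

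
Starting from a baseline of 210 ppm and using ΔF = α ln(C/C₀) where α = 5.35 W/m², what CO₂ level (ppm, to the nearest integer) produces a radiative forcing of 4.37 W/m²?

Set 5.35 ln(C/210) = 4.37, so ln(C/210) = 4.37/5.35 = 0.81682.
Then C/210 = e^0.81682 = 2.26329, giving C = 210 × 2.26329 = 475.29 ppm.

C ≈ 475 ppm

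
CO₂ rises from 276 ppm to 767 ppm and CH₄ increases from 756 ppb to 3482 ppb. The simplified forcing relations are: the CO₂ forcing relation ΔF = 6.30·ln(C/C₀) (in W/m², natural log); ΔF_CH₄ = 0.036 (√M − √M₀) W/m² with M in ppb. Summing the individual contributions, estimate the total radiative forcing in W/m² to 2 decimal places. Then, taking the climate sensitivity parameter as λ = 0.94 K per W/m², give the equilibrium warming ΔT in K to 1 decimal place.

CO₂: 6.30 × ln(767/276) = 6.30 × ln(2.77899) = 6.30 × 1.02209 = 6.4392 W/m².
CH₄: 0.036 × (√3482 − √756) = 0.036 × (59.0085 − 27.4955) = 0.036 × 31.5130 = 1.1345 W/m².
Total ΔF = 6.4392 + 1.1345 = 7.5737 W/m².
ΔT = λ ΔF = 0.94 × 7.57 = 7.1158 K.

ΔF = 7.57 W/m²; ΔT = 7.1 K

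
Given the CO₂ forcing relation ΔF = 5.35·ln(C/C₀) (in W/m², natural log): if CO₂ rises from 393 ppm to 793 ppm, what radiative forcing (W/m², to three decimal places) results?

ΔF = 3.756 W/m²

CO₂ absorption bands are partially saturated, so forcing scales with the logarithm of the concentration ratio.
CO₂: 5.35 × ln(793/393) = 5.35 × ln(2.01781) = 5.35 × 0.70201 = 3.7558 W/m².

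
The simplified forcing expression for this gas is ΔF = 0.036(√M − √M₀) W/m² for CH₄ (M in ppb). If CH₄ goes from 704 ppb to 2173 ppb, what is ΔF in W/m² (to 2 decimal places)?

CH₄: 0.036 × (√2173 − √704) = 0.036 × (46.6154 − 26.5330) = 0.036 × 20.0824 = 0.7230 W/m².

ΔF = 0.72 W/m²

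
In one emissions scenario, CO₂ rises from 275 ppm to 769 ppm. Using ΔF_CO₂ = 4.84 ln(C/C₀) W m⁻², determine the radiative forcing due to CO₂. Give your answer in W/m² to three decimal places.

CO₂ absorption bands are partially saturated, so forcing scales with the logarithm of the concentration ratio.
CO₂: 4.84 × ln(769/275) = 4.84 × ln(2.79636) = 4.84 × 1.02832 = 4.9771 W/m².

ΔF = 4.977 W/m²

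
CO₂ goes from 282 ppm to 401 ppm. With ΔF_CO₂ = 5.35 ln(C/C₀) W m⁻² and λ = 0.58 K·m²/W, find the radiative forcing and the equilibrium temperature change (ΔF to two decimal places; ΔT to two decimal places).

ΔF = 1.88 W/m²; ΔT = 1.09 K

CO₂: 5.35 × ln(401/282) = 5.35 × ln(1.42199) = 5.35 × 0.35206 = 1.8835 W/m².
ΔT = λ ΔF = 0.58 × 1.88 = 1.0904 K.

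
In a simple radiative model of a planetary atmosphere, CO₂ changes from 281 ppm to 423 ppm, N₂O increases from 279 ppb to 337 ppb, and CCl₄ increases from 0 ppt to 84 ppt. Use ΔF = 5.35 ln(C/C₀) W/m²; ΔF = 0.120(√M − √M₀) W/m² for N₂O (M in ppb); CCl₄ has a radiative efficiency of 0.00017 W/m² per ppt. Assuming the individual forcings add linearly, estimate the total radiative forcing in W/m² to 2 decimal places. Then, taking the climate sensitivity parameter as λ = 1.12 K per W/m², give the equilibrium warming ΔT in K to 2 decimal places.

CO₂: 5.35 × ln(423/281) = 5.35 × ln(1.50534) = 5.35 × 0.40902 = 2.1883 W/m².
N₂O: 0.120 × (√337 − √279) = 0.120 × (18.3576 − 16.7033) = 0.120 × 1.6543 = 0.1985 W/m².
CCl₄: ΔF = 0.00017 × (84 − 0) = 0.00017 × 84 = 0.0143 W/m².
Total ΔF = 2.1883 + 0.1985 + 0.0143 = 2.4011 W/m².
ΔT = λ ΔF = 1.12 × 2.40 = 2.6880 K.

ΔF = 2.40 W/m²; ΔT = 2.69 K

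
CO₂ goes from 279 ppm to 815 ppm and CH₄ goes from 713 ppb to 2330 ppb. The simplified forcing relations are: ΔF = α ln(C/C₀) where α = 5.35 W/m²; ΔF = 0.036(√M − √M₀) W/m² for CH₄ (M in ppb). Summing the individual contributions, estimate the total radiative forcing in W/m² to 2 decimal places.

CO₂: 5.35 × ln(815/279) = 5.35 × ln(2.92115) = 5.35 × 1.07198 = 5.7351 W/m².
CH₄: 0.036 × (√2330 − √713) = 0.036 × (48.2701 − 26.7021) = 0.036 × 21.5680 = 0.7764 W/m².
Total ΔF = 5.7351 + 0.7764 = 6.5115 W/m².

ΔF = 6.51 W/m²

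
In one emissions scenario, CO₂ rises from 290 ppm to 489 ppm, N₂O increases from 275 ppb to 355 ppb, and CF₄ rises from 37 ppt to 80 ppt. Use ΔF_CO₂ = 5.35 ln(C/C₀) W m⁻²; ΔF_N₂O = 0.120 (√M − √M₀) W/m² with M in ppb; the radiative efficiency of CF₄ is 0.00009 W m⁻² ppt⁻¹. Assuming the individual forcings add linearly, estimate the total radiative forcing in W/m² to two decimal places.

ΔF = 3.07 W/m²

CO₂: 5.35 × ln(489/290) = 5.35 × ln(1.68621) = 5.35 × 0.52248 = 2.7953 W/m².
N₂O: 0.120 × (√355 − √275) = 0.120 × (18.8414 − 16.5831) = 0.120 × 2.2583 = 0.2710 W/m².
CF₄: ΔF = 0.00009 × (80 − 37) = 0.00009 × 43 = 0.0039 W/m².
Total ΔF = 2.7953 + 0.2710 + 0.0039 = 3.0702 W/m².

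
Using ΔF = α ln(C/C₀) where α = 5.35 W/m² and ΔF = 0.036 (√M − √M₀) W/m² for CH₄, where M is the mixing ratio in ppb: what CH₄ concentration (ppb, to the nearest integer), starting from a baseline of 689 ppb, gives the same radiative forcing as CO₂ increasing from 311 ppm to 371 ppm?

M ≈ 2753 ppb

CO₂ forcing: 5.35 × ln(371/311) = 5.35 × 0.176409 = 0.94379 W/m².
Set 0.036(√M − √689) = 0.94379: √M = 0.94379/0.036 + √689 = 26.2164 + 26.2488 = 52.4652.
M = (52.4652)² = 2752.60 ppb.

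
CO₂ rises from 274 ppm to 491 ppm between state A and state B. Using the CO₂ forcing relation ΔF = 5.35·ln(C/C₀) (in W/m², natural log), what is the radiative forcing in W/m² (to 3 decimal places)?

CO₂: 5.35 × ln(491/274) = 5.35 × ln(1.79197) = 5.35 × 0.58332 = 3.1208 W/m².

ΔF = 3.121 W/m²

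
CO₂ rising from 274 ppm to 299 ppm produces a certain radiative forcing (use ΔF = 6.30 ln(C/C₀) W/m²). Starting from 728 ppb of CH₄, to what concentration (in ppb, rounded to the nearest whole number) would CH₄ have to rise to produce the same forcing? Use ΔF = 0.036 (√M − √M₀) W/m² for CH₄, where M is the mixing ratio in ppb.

CO₂ forcing: 6.30 × ln(299/274) = 6.30 × 0.087315 = 0.55008 W/m².
Set 0.036(√M − √728) = 0.55008: √M = 0.55008/0.036 + √728 = 15.2800 + 26.9815 = 42.2615.
M = (42.2615)² = 1786.03 ppb.

M ≈ 1786 ppb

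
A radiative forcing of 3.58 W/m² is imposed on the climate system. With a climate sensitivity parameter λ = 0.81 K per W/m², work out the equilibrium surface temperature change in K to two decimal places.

ΔT = λ ΔF = 0.81 × 3.58 = 2.8998 K.

ΔT = 2.90 K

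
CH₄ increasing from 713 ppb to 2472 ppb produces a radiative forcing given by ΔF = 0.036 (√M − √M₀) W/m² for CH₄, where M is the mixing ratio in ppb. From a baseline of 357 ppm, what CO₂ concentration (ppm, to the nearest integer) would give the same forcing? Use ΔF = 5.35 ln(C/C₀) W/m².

CH₄ forcing: 0.036 × (√2472 − √713) = 0.036 × (49.7192 − 26.7021) = 0.036 × 23.0171 = 0.82862 W/m².
Set 5.35 ln(C/357) = 0.82862: ln(C/357) = 0.82862/5.35 = 0.15488, so C = 357 × e^0.15488 = 357 × 1.16752 = 416.80 ppm.

C ≈ 417 ppm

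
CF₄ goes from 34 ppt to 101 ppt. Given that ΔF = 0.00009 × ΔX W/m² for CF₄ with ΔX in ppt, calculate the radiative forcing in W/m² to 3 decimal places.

ΔF = 0.006 W/m²

CF₄: ΔF = 0.00009 × (101 − 34) = 0.00009 × 67 = 0.0060 W/m².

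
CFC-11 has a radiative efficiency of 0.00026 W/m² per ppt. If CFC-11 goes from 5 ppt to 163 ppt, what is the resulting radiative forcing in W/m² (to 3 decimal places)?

ΔF = 0.041 W/m²

CFC-11: ΔF = 0.00026 × (163 − 5) = 0.00026 × 158 = 0.0411 W/m².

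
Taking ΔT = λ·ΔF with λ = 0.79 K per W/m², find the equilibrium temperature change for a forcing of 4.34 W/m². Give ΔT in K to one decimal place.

ΔT = λ ΔF = 0.79 × 4.34 = 3.4286 K.

ΔT = 3.4 K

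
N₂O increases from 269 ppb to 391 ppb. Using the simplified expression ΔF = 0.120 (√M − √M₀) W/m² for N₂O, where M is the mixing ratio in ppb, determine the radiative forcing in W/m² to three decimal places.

ΔF = 0.405 W/m²

N₂O: 0.120 × (√391 − √269) = 0.120 × (19.7737 − 16.4012) = 0.120 × 3.3725 = 0.4047 W/m².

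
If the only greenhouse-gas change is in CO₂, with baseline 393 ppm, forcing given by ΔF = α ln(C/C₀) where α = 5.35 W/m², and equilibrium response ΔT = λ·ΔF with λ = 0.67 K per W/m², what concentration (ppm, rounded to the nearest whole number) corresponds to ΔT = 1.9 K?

Required forcing: ΔF = ΔT/λ = 1.9/0.67 = 2.8358 W/m².
Then ln(C/393) = ΔF/5.35 = 2.8358/5.35 = 0.53006.
So C = 393 × e^0.53006 = 393 × 1.69903 = 667.72 ppm.

C ≈ 668 ppm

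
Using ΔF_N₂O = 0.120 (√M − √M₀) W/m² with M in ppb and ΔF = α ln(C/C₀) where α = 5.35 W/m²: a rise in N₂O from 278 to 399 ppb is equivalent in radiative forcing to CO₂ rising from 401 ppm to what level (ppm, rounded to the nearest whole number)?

N₂O forcing: 0.120 × (√399 − √278) = 0.120 × (19.9750 − 16.6733) = 0.120 × 3.3017 = 0.39620 W/m².
Set 5.35 ln(C/401) = 0.39620: ln(C/401) = 0.39620/5.35 = 0.07406, so C = 401 × e^0.07406 = 401 × 1.07687 = 431.82 ppm.

C ≈ 432 ppm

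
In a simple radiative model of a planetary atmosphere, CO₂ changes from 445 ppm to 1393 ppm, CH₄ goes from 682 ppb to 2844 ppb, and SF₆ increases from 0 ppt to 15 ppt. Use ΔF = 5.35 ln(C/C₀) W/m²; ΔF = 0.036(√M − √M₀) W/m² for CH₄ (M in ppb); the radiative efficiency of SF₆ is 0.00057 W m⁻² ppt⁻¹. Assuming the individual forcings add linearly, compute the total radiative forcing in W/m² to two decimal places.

ΔF = 7.09 W/m²

CO₂: 5.35 × ln(1393/445) = 5.35 × ln(3.13034) = 5.35 × 1.14114 = 6.1051 W/m².
CH₄: 0.036 × (√2844 − √682) = 0.036 × (53.3292 − 26.1151) = 0.036 × 27.2141 = 0.9797 W/m².
SF₆: ΔF = 0.00057 × (15 − 0) = 0.00057 × 15 = 0.0086 W/m².
Total ΔF = 6.1051 + 0.9797 + 0.0086 = 7.0934 W/m².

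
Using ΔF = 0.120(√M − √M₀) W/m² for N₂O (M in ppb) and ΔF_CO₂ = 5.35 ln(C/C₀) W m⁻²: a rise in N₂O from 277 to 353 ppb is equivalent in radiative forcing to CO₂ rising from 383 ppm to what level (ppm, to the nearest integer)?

C ≈ 402 ppm

N₂O forcing: 0.120 × (√353 − √277) = 0.120 × (18.7883 − 16.6433) = 0.120 × 2.1450 = 0.25740 W/m².
Set 5.35 ln(C/383) = 0.25740: ln(C/383) = 0.25740/5.35 = 0.04811, so C = 383 × e^0.04811 = 383 × 1.04929 = 401.88 ppm.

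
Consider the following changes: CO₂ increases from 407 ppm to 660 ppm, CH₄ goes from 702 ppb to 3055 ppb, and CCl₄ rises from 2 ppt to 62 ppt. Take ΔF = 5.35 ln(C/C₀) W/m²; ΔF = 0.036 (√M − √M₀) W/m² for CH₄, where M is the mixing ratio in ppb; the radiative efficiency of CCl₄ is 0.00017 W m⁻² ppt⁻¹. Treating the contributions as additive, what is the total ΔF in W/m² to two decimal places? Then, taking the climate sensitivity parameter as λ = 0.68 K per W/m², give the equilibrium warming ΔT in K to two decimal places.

CO₂: 5.35 × ln(660/407) = 5.35 × ln(1.62162) = 5.35 × 0.48343 = 2.5864 W/m².
CH₄: 0.036 × (√3055 − √702) = 0.036 × (55.2721 − 26.4953) = 0.036 × 28.7768 = 1.0360 W/m².
CCl₄: ΔF = 0.00017 × (62 − 2) = 0.00017 × 60 = 0.0102 W/m².
Total ΔF = 2.5864 + 1.0360 + 0.0102 = 3.6326 W/m².
ΔT = λ ΔF = 0.68 × 3.63 = 2.4684 K.

ΔF = 3.63 W/m²; ΔT = 2.47 K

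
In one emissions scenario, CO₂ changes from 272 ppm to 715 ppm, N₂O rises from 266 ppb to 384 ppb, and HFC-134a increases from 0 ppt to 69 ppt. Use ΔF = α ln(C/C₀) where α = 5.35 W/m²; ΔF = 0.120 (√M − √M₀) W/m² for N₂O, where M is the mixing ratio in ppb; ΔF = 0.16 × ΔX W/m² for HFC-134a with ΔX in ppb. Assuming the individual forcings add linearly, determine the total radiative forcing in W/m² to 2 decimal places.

ΔF = 5.58 W/m²

CO₂: 5.35 × ln(715/272) = 5.35 × ln(2.62868) = 5.35 × 0.96648 = 5.1707 W/m².
N₂O: 0.120 × (√384 − √266) = 0.120 × (19.5959 − 16.3095) = 0.120 × 3.2864 = 0.3944 W/m².
HFC-134a: Δ = 69 − 0 = 69 ppt = 0.069 ppb; ΔF = 0.16 × 0.069 = 0.0110 W/m².
Total ΔF = 5.1707 + 0.3944 + 0.0110 = 5.5761 W/m².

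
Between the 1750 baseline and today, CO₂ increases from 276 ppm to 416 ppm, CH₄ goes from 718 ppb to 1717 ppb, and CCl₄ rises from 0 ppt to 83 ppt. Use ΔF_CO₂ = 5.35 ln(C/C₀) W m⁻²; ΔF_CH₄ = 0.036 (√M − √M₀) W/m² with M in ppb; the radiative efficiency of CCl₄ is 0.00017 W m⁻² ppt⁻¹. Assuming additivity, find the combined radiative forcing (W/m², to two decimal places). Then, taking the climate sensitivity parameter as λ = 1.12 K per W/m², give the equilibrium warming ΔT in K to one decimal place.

CO₂: 5.35 × ln(416/276) = 5.35 × ln(1.50725) = 5.35 × 0.41029 = 2.1951 W/m².
CH₄: 0.036 × (√1717 − √718) = 0.036 × (41.4367 − 26.7955) = 0.036 × 14.6412 = 0.5271 W/m².
CCl₄: ΔF = 0.00017 × (83 − 0) = 0.00017 × 83 = 0.0141 W/m².
Total ΔF = 2.1951 + 0.5271 + 0.0141 = 2.7363 W/m².
ΔT = λ ΔF = 1.12 × 2.74 = 3.0688 K.

ΔF = 2.74 W/m²; ΔT = 3.1 K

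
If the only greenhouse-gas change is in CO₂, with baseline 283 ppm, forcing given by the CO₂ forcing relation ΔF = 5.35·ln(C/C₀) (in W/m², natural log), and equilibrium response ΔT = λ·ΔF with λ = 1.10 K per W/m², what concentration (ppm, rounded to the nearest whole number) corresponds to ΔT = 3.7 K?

Required forcing: ΔF = ΔT/λ = 3.7/1.10 = 3.3636 W/m².
Then ln(C/283) = ΔF/5.35 = 3.3636/5.35 = 0.62871.
So C = 283 × e^0.62871 = 283 × 1.87519 = 530.68 ppm.

C ≈ 531 ppm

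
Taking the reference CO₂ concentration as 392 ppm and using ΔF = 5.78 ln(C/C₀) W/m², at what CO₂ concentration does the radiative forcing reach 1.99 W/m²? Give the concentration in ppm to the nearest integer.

Set 5.78 ln(C/392) = 1.99, so ln(C/392) = 1.99/5.78 = 0.34429.
Then C/392 = e^0.34429 = 1.41099, giving C = 392 × 1.41099 = 553.11 ppm.

C ≈ 553 ppm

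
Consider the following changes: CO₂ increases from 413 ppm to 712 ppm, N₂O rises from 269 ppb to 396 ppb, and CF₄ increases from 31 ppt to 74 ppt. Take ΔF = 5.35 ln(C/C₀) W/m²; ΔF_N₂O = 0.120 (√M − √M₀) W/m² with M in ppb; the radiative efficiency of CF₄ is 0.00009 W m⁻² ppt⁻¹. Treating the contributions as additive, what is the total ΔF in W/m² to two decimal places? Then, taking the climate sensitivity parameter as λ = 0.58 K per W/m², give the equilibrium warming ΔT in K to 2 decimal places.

CO₂: 5.35 × ln(712/413) = 5.35 × ln(1.72397) = 5.35 × 0.54463 = 2.9138 W/m².
N₂O: 0.120 × (√396 − √269) = 0.120 × (19.8997 − 16.4012) = 0.120 × 3.4985 = 0.4198 W/m².
CF₄: ΔF = 0.00009 × (74 − 31) = 0.00009 × 43 = 0.0039 W/m².
Total ΔF = 2.9138 + 0.4198 + 0.0039 = 3.3375 W/m².
ΔT = λ ΔF = 0.58 × 3.34 = 1.9372 K.

ΔF = 3.34 W/m²; ΔT = 1.94 K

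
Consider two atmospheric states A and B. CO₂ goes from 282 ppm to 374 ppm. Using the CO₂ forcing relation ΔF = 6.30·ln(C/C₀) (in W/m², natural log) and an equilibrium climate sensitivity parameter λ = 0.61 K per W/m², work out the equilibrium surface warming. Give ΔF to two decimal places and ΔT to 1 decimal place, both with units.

CO₂: 6.30 × ln(374/282) = 6.30 × ln(1.32624) = 6.30 × 0.28235 = 1.7788 W/m².
ΔT = λ ΔF = 0.61 × 1.78 = 1.0858 K.

ΔF = 1.78 W/m²; ΔT = 1.1 K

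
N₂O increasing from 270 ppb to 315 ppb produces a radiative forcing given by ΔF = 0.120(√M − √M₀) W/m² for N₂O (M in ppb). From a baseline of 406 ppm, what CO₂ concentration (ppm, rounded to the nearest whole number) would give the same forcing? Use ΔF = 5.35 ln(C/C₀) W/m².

C ≈ 418 ppm

N₂O forcing: 0.120 × (√315 − √270) = 0.120 × (17.7482 − 16.4317) = 0.120 × 1.3165 = 0.15798 W/m².
Set 5.35 ln(C/406) = 0.15798: ln(C/406) = 0.15798/5.35 = 0.02953, so C = 406 × e^0.02953 = 406 × 1.02997 = 418.17 ppm.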